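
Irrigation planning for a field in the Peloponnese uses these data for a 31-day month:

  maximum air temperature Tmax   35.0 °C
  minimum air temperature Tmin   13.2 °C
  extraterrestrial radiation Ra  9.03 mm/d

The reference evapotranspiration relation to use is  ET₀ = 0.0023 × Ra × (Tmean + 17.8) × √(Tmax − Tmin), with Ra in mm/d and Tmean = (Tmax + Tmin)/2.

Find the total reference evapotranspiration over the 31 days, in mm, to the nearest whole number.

Tmean = (35.0 + 13.2)/2 = 24.10 °C
ET₀ = 0.0023 × 9.03 × (24.10 + 17.8) × √21.8 = 0.0023 × 9.03 × 41.90 × 4.6690 = 4.0631 mm/d
Over 31 days: 4.0631 × 31 = 125.956 mm

126 mm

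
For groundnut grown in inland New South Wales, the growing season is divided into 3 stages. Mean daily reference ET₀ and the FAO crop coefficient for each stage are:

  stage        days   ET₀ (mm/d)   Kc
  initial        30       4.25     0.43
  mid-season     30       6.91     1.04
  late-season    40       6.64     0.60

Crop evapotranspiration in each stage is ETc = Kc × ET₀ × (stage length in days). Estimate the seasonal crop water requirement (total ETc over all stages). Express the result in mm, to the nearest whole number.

430 mm

initial: 0.43 × 4.25 × 30 = 54.83 mm
mid-season: 1.04 × 6.91 × 30 = 215.59 mm
late-season: 0.60 × 6.64 × 40 = 159.36 mm
Seasonal total = 429.78 mm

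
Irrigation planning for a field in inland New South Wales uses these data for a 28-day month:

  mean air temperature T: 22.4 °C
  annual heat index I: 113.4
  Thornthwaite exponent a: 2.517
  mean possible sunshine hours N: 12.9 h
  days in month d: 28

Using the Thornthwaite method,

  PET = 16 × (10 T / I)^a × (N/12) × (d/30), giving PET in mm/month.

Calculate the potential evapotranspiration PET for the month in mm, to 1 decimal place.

89.1 mm

10T/I = 10 × 22.4 / 113.4 = 1.9753
(10T/I)^a = 1.9753^2.517 = 5.5476
Uncorrected PET = 16 × 5.5476 = 88.762 mm
Correction = (N/12)(d/30) = (12.9/12)(28/30) = 1.0033
PET = 88.762 × 1.0033 = 89.055 mm/month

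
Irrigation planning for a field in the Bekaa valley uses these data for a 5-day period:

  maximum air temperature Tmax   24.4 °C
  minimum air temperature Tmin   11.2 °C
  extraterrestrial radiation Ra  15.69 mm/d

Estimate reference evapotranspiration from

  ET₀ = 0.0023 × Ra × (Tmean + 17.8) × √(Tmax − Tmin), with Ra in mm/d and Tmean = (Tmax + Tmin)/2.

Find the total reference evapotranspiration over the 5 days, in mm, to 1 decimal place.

Tmean = (24.4 + 11.2)/2 = 17.80 °C
ET₀ = 0.0023 × 15.69 × (17.80 + 17.8) × √13.2 = 0.0023 × 15.69 × 35.60 × 3.6332 = 4.6676 mm/d
Over 5 days: 4.6676 × 5 = 23.338 mm

23.3 mm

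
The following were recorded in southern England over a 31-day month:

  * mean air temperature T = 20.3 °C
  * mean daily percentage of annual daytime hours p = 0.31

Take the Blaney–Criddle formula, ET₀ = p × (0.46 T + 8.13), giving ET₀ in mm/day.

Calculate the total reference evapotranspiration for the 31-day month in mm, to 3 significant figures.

ET₀ = 0.31 × (0.46 × 20.3 + 8.13) = 0.31 × 17.468 = 5.4151 mm/d
Monthly total = 5.4151 × 31 = 167.868 mm

168 mm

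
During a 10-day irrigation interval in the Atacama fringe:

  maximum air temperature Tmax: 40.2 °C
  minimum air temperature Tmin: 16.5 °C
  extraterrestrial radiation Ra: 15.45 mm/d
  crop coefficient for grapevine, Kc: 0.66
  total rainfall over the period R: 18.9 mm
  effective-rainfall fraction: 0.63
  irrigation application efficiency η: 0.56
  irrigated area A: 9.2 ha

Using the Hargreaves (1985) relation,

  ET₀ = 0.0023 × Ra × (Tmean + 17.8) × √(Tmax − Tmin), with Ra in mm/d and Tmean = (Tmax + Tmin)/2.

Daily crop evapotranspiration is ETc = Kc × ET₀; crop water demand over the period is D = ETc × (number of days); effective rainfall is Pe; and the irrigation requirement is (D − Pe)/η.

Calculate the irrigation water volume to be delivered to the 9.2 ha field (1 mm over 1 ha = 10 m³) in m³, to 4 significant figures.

Tmean = (40.2 + 16.5)/2 = 28.35 °C
ET₀ = 0.0023 × 15.45 × (28.35 + 17.8) × √23.7 = 0.0023 × 15.45 × 46.15 × 4.8683 = 7.9837 mm/d
ETc = Kc × ET₀ = 0.66 × 7.9837 = 5.2692 mm/d
Crop demand D = ETc × 10 d = 5.2692 × 10 = 52.692 mm
Pe = 0.63 × 18.9 = 11.907 mm
D − Pe = 52.692 − 11.907 = 40.785 mm
Gross irrigation = 40.785 / 0.56 = 72.830 mm
Volume = 72.830 mm × 9.2 ha × 10 = 6700.4 m³

6700 m³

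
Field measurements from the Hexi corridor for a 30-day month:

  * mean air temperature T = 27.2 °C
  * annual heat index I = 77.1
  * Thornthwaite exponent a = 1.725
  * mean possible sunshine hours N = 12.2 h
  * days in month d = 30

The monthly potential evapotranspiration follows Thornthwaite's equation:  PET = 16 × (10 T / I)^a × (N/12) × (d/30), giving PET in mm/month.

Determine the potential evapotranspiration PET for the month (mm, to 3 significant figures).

143 mm

10T/I = 10 × 27.2 / 77.1 = 3.5279
(10T/I)^a = 3.5279^1.725 = 8.7997
Uncorrected PET = 16 × 8.7997 = 140.795 mm
Correction = (N/12)(d/30) = (12.2/12)(30/30) = 1.0167
PET = 140.795 × 1.0167 = 143.146 mm/month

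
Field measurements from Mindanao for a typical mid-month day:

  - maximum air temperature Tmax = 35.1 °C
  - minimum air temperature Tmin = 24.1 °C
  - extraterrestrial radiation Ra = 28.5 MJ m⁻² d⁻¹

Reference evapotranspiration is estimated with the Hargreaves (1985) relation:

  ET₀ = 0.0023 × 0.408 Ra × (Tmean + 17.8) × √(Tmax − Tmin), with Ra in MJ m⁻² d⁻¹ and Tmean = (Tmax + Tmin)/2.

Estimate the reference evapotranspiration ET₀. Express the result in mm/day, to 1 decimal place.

4.2 mm/day

Tmean = (35.1 + 24.1)/2 = 29.60 °C
0.408 Ra = 0.408 × 28.5 = 11.6280 mm/d equivalent
ET₀ = 0.0023 × 11.6280 × (29.60 + 17.8) × √11.0 = 0.0023 × 11.6280 × 47.40 × 3.3166 = 4.2044 mm/d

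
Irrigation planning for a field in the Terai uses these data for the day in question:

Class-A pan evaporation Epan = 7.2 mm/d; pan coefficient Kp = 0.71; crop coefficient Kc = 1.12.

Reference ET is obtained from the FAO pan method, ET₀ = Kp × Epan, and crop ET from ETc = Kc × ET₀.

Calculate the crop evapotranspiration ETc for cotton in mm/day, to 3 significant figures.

ET₀ = 0.71 × 7.2 = 5.1120 mm/d
ETc = Kc × ET₀ = 1.12 × 5.1120 = 5.7254 mm/d

5.73 mm/day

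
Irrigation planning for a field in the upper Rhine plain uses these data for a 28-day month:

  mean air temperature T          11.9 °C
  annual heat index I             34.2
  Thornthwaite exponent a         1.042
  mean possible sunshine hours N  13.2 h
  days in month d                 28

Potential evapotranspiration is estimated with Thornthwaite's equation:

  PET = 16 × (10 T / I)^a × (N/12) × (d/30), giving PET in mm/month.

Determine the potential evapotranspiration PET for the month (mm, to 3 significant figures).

10T/I = 10 × 11.9 / 34.2 = 3.4795
(10T/I)^a = 3.4795^1.042 = 3.6666
Uncorrected PET = 16 × 3.6666 = 58.666 mm
Correction = (N/12)(d/30) = (13.2/12)(28/30) = 1.0267
PET = 58.666 × 1.0267 = 60.232 mm/month

60.2 mm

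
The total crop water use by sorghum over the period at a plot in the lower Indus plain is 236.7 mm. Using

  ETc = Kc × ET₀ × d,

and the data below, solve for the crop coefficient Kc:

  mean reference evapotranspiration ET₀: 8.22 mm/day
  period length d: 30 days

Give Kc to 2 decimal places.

ETc = Kc × ET₀ × d  ⇒  Kc = ETc / (ET₀ × d)
Kc = 236.7 / (8.22 × 30) = 236.7 / 246.60 = 0.9599

0.96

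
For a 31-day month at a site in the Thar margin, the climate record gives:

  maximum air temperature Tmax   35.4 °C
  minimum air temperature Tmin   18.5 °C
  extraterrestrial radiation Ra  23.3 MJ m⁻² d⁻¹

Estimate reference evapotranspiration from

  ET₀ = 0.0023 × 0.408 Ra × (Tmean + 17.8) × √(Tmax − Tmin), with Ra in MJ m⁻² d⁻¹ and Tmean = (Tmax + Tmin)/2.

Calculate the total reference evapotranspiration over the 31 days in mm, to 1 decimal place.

124.7 mm

Tmean = (35.4 + 18.5)/2 = 26.95 °C
0.408 Ra = 0.408 × 23.3 = 9.5064 mm/d equivalent
ET₀ = 0.0023 × 9.5064 × (26.95 + 17.8) × √16.9 = 0.0023 × 9.5064 × 44.75 × 4.1110 = 4.0224 mm/d
Over 31 days: 4.0224 × 31 = 124.694 mm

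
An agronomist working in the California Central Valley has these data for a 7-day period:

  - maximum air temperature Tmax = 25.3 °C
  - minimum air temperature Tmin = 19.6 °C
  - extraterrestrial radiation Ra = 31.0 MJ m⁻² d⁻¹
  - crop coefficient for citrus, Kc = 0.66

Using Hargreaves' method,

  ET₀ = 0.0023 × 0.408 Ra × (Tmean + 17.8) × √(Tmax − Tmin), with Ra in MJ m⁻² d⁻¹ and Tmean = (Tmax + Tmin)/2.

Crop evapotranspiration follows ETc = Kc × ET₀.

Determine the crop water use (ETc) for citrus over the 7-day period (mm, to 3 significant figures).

12.9 mm

Tmean = (25.3 + 19.6)/2 = 22.45 °C
0.408 Ra = 0.408 × 31.0 = 12.6480 mm/d equivalent
ET₀ = 0.0023 × 12.6480 × (22.45 + 17.8) × √5.7 = 0.0023 × 12.6480 × 40.25 × 2.3875 = 2.7955 mm/d
ETc = Kc × ET₀ = 0.66 × 2.7955 = 1.8450 mm/d
Over 7 days: 1.8450 × 7 = 12.915 mm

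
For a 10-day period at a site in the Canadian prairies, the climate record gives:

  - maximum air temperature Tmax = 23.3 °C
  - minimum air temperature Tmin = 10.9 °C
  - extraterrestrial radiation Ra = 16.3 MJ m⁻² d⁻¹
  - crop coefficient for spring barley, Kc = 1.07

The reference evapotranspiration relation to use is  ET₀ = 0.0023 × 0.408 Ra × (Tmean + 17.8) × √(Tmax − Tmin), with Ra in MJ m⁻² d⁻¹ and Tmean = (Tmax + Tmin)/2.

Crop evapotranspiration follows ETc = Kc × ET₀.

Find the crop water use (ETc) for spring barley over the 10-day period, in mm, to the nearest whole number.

Tmean = (23.3 + 10.9)/2 = 17.10 °C
0.408 Ra = 0.408 × 16.3 = 6.6504 mm/d equivalent
ET₀ = 0.0023 × 6.6504 × (17.10 + 17.8) × √12.4 = 0.0023 × 6.6504 × 34.90 × 3.5214 = 1.8798 mm/d
ETc = Kc × ET₀ = 1.07 × 1.8798 = 2.0114 mm/d
Over 10 days: 2.0114 × 10 = 20.114 mm

20 mm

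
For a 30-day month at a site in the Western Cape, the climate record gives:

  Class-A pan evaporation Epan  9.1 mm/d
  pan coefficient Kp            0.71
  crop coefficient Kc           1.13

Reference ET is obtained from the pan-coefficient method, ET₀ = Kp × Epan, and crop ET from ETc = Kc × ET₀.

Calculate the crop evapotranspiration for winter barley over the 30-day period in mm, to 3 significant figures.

ET₀ = 0.71 × 9.1 = 6.4610 mm/d
ETc = Kc × ET₀ = 1.13 × 6.4610 = 7.3009 mm/d
Over 30 days: 7.3009 × 30 = 219.027 mm

219 mm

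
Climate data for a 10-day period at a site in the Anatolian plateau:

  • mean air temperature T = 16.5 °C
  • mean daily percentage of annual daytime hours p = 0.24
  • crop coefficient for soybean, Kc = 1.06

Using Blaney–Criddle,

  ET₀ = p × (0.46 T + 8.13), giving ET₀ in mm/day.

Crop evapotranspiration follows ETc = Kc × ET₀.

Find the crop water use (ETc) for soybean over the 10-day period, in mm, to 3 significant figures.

40.0 mm

ET₀ = 0.24 × (0.46 × 16.5 + 8.13) = 0.24 × 15.720 = 3.7728 mm/d
ETc = Kc × ET₀ = 1.06 × 3.7728 = 3.9992 mm/d
Over 10 days: 3.9992 × 10 = 39.992 mm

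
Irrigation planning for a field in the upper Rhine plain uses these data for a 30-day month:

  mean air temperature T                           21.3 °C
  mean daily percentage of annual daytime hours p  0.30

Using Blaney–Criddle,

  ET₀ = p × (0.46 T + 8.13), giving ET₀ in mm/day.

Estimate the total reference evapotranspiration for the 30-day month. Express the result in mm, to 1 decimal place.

161.4 mm

ET₀ = 0.30 × (0.46 × 21.3 + 8.13) = 0.30 × 17.928 = 5.3784 mm/d
Monthly total = 5.3784 × 30 = 161.352 mm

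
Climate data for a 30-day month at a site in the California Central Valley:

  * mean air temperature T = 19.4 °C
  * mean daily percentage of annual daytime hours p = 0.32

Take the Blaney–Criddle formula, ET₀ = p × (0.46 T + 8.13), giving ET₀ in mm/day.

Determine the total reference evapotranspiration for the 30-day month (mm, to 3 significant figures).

ET₀ = 0.32 × (0.46 × 19.4 + 8.13) = 0.32 × 17.054 = 5.4573 mm/d
Monthly total = 5.4573 × 30 = 163.719 mm

164 mm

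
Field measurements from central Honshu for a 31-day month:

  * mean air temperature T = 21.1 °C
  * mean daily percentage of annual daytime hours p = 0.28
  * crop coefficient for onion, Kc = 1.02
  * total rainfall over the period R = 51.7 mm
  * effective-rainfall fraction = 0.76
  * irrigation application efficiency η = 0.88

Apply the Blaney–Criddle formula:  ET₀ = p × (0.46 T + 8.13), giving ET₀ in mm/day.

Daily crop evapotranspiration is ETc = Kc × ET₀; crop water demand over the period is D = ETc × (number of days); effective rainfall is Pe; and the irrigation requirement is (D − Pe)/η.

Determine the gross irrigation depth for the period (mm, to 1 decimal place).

ET₀ = 0.28 × (0.46 × 21.1 + 8.13) = 0.28 × 17.836 = 4.9941 mm/d
ETc = Kc × ET₀ = 1.02 × 4.9941 = 5.0940 mm/d
Crop demand D = ETc × 31 d = 5.0940 × 31 = 157.914 mm
Pe = 0.76 × 51.7 = 39.292 mm
D − Pe = 157.914 − 39.292 = 118.622 mm
Gross irrigation = 118.622 / 0.88 = 134.798 mm

134.8 mm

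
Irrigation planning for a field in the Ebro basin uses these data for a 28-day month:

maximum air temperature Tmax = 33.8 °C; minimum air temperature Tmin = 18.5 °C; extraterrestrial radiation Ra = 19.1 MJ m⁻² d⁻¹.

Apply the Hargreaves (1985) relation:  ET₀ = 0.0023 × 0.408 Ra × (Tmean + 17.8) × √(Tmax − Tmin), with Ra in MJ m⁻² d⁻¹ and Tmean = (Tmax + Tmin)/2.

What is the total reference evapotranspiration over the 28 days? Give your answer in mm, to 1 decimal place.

86.3 mm

Tmean = (33.8 + 18.5)/2 = 26.15 °C
0.408 Ra = 0.408 × 19.1 = 7.7928 mm/d equivalent
ET₀ = 0.0023 × 7.7928 × (26.15 + 17.8) × √15.3 = 0.0023 × 7.7928 × 43.95 × 3.9115 = 3.0812 mm/d
Over 28 days: 3.0812 × 28 = 86.274 mm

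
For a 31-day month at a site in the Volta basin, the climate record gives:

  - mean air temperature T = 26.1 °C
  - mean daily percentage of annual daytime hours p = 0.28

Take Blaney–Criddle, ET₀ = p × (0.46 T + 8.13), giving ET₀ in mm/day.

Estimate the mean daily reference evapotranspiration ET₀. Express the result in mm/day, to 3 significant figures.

5.64 mm/day

ET₀ = 0.28 × (0.46 × 26.1 + 8.13) = 0.28 × 20.136 = 5.6381 mm/d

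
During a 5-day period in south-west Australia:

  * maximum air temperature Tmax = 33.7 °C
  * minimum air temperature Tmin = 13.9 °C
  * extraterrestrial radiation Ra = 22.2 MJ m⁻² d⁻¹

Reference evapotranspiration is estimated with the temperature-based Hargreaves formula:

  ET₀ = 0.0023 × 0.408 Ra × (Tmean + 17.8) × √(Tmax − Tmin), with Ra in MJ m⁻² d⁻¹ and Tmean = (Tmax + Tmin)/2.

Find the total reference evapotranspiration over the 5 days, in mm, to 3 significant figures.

Tmean = (33.7 + 13.9)/2 = 23.80 °C
0.408 Ra = 0.408 × 22.2 = 9.0576 mm/d equivalent
ET₀ = 0.0023 × 9.0576 × (23.80 + 17.8) × √19.8 = 0.0023 × 9.0576 × 41.60 × 4.4497 = 3.8562 mm/d
Over 5 days: 3.8562 × 5 = 19.281 mm

19.3 mm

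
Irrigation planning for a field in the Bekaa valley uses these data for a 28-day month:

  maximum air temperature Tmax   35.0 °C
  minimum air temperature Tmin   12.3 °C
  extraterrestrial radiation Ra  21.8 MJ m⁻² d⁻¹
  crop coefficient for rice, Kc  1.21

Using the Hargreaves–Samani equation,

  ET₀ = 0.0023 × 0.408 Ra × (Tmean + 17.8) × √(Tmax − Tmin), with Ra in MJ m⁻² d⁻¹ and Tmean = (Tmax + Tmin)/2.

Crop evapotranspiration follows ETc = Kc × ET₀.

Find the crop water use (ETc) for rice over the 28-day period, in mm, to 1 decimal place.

Tmean = (35.0 + 12.3)/2 = 23.65 °C
0.408 Ra = 0.408 × 21.8 = 8.8944 mm/d equivalent
ET₀ = 0.0023 × 8.8944 × (23.65 + 17.8) × √22.7 = 0.0023 × 8.8944 × 41.45 × 4.7645 = 4.0400 mm/d
ETc = Kc × ET₀ = 1.21 × 4.0400 = 4.8884 mm/d
Over 28 days: 4.8884 × 28 = 136.875 mm

136.9 mm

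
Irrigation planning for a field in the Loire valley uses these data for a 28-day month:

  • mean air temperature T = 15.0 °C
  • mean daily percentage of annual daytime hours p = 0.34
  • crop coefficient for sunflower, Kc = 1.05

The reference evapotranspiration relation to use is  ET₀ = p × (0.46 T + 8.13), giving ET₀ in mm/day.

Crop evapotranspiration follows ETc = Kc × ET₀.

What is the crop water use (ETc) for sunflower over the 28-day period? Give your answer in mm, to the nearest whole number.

ET₀ = 0.34 × (0.46 × 15.0 + 8.13) = 0.34 × 15.030 = 5.1102 mm/d
ETc = Kc × ET₀ = 1.05 × 5.1102 = 5.3657 mm/d
Over 28 days: 5.3657 × 28 = 150.240 mm

150 mm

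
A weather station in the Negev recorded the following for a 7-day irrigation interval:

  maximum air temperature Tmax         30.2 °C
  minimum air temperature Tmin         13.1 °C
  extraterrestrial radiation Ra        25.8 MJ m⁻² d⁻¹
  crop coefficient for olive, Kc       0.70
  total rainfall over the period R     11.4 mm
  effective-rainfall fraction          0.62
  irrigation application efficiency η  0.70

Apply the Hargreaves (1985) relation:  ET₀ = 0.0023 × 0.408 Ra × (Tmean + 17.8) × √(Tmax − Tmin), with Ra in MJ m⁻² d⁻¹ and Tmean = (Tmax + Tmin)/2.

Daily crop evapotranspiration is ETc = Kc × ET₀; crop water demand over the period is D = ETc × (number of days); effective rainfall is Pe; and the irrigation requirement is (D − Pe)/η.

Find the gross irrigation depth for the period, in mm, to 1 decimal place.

17.6 mm

Tmean = (30.2 + 13.1)/2 = 21.65 °C
0.408 Ra = 0.408 × 25.8 = 10.5264 mm/d equivalent
ET₀ = 0.0023 × 10.5264 × (21.65 + 17.8) × √17.1 = 0.0023 × 10.5264 × 39.45 × 4.1352 = 3.9496 mm/d
ETc = Kc × ET₀ = 0.70 × 3.9496 = 2.7647 mm/d
Crop demand D = ETc × 7 d = 2.7647 × 7 = 19.353 mm
Pe = 0.62 × 11.4 = 7.068 mm
D − Pe = 19.353 − 7.068 = 12.285 mm
Gross irrigation = 12.285 / 0.70 = 17.550 mm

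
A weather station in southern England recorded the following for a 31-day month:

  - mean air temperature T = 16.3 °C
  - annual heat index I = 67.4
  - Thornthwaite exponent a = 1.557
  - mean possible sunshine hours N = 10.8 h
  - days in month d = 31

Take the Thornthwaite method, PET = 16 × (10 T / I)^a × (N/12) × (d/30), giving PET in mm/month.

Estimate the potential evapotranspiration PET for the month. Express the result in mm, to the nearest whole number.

10T/I = 10 × 16.3 / 67.4 = 2.4184
(10T/I)^a = 2.4184^1.557 = 3.9551
Uncorrected PET = 16 × 3.9551 = 63.282 mm
Correction = (N/12)(d/30) = (10.8/12)(31/30) = 0.9300
PET = 63.282 × 0.9300 = 58.852 mm/month

59 mm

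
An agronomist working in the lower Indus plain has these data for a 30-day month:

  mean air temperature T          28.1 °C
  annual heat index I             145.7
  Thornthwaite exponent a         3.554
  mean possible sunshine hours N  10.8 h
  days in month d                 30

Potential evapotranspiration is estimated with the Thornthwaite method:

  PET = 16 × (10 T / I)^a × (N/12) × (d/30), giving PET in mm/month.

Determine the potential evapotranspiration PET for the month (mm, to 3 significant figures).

10T/I = 10 × 28.1 / 145.7 = 1.9286
(10T/I)^a = 1.9286^3.554 = 10.3217
Uncorrected PET = 16 × 10.3217 = 165.147 mm
Correction = (N/12)(d/30) = (10.8/12)(30/30) = 0.9000
PET = 165.147 × 0.9000 = 148.632 mm/month

149 mm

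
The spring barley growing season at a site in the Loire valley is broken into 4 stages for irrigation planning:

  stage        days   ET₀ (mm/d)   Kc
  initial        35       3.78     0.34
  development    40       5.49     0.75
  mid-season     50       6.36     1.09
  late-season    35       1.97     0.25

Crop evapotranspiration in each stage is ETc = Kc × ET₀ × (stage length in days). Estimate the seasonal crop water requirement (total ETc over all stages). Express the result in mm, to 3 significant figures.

574 mm

initial: 0.34 × 3.78 × 35 = 44.98 mm
development: 0.75 × 5.49 × 40 = 164.70 mm
mid-season: 1.09 × 6.36 × 50 = 346.62 mm
late-season: 0.25 × 1.97 × 35 = 17.24 mm
Seasonal total = 573.54 mm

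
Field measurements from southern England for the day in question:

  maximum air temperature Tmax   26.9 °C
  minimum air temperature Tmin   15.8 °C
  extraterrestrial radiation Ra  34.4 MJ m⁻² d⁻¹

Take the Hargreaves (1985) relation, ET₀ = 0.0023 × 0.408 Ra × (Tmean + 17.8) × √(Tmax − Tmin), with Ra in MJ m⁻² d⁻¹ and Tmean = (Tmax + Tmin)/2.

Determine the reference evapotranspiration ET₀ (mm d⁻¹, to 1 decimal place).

4.2 mm d⁻¹

Tmean = (26.9 + 15.8)/2 = 21.35 °C
0.408 Ra = 0.408 × 34.4 = 14.0352 mm/d equivalent
ET₀ = 0.0023 × 14.0352 × (21.35 + 17.8) × √11.1 = 0.0023 × 14.0352 × 39.15 × 3.3317 = 4.2106 mm/d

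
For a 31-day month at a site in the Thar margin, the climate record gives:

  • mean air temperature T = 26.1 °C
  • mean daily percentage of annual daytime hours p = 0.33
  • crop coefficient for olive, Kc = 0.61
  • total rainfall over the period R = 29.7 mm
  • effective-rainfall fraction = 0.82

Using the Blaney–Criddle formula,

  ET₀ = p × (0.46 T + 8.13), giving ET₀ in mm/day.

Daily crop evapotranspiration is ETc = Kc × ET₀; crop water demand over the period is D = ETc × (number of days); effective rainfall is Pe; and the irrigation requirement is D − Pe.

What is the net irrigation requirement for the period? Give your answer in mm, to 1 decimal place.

ET₀ = 0.33 × (0.46 × 26.1 + 8.13) = 0.33 × 20.136 = 6.6449 mm/d
ETc = Kc × ET₀ = 0.61 × 6.6449 = 4.0534 mm/d
Crop demand D = ETc × 31 d = 4.0534 × 31 = 125.655 mm
Pe = 0.82 × 29.7 = 24.354 mm
D − Pe = 125.655 − 24.354 = 101.301 mm

101.3 mm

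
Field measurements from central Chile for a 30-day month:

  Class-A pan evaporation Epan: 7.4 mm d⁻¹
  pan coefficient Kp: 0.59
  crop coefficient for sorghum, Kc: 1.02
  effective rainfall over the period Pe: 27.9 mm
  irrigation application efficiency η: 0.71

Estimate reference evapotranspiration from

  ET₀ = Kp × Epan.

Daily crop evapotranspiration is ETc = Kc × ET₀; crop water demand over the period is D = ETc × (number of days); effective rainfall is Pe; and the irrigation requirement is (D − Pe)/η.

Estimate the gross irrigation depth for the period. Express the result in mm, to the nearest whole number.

ET₀ = 0.59 × 7.4 = 4.3660 mm/d
ETc = Kc × ET₀ = 1.02 × 4.3660 = 4.4533 mm/d
Crop demand D = ETc × 30 d = 4.4533 × 30 = 133.599 mm
D − Pe = 133.599 − 27.9 = 105.699 mm
Gross irrigation = 105.699 / 0.71 = 148.872 mm

149 mm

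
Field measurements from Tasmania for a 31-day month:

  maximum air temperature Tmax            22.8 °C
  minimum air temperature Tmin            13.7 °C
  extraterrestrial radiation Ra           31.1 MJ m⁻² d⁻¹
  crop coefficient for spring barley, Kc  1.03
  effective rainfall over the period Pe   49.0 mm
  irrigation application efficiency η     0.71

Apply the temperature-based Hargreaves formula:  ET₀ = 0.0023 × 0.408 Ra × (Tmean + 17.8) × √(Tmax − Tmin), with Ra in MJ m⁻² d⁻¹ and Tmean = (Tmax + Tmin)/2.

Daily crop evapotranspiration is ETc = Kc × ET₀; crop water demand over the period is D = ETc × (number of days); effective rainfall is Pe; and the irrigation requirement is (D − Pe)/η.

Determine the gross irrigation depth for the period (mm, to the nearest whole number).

74 mm

Tmean = (22.8 + 13.7)/2 = 18.25 °C
0.408 Ra = 0.408 × 31.1 = 12.6888 mm/d equivalent
ET₀ = 0.0023 × 12.6888 × (18.25 + 17.8) × √9.1 = 0.0023 × 12.6888 × 36.05 × 3.0166 = 3.1737 mm/d
ETc = Kc × ET₀ = 1.03 × 3.1737 = 3.2689 mm/d
Crop demand D = ETc × 31 d = 3.2689 × 31 = 101.336 mm
D − Pe = 101.336 − 49.0 = 52.336 mm
Gross irrigation = 52.336 / 0.71 = 73.713 mm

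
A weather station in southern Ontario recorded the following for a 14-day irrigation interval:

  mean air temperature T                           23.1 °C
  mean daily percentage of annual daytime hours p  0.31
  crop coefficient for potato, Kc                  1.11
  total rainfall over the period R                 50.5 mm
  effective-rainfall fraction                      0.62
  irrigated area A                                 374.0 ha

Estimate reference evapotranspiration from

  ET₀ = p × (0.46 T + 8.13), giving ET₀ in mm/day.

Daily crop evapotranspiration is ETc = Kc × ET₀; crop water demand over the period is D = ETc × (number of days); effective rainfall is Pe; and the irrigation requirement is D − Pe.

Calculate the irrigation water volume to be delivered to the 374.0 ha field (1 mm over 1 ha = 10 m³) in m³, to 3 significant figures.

ET₀ = 0.31 × (0.46 × 23.1 + 8.13) = 0.31 × 18.756 = 5.8144 mm/d
ETc = Kc × ET₀ = 1.11 × 5.8144 = 6.4540 mm/d
Crop demand D = ETc × 14 d = 6.4540 × 14 = 90.356 mm
Pe = 0.62 × 50.5 = 31.310 mm
D − Pe = 90.356 − 31.310 = 59.046 mm
Volume = 59.046 mm × 374.0 ha × 10 = 220832.0 m³

221000 m³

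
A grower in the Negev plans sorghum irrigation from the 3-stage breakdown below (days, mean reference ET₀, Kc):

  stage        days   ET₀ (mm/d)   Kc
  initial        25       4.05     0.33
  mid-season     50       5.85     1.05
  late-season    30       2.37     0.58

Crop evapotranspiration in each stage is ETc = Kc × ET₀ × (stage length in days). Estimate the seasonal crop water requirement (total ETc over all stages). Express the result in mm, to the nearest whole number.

382 mm

initial: 0.33 × 4.05 × 25 = 33.41 mm
mid-season: 1.05 × 5.85 × 50 = 307.13 mm
late-season: 0.58 × 2.37 × 30 = 41.24 mm
Seasonal total = 381.78 mm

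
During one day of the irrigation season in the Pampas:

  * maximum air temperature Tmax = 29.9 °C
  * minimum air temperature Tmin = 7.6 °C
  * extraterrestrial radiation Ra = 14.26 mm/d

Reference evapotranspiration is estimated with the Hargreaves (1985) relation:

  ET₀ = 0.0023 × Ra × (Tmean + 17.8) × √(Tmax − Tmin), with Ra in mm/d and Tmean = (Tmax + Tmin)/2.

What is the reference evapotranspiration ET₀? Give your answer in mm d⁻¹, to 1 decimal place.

Tmean = (29.9 + 7.6)/2 = 18.75 °C
ET₀ = 0.0023 × 14.26 × (18.75 + 17.8) × √22.3 = 0.0023 × 14.26 × 36.55 × 4.7223 = 5.6609 mm/d

5.7 mm d⁻¹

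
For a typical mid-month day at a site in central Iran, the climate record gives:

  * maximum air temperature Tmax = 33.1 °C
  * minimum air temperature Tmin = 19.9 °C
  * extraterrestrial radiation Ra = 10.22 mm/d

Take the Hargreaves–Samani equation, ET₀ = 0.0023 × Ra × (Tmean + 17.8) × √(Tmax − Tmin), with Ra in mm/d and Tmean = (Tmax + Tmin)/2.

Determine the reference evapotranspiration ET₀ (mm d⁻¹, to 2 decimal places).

3.78 mm d⁻¹

Tmean = (33.1 + 19.9)/2 = 26.50 °C
ET₀ = 0.0023 × 10.22 × (26.50 + 17.8) × √13.2 = 0.0023 × 10.22 × 44.30 × 3.6332 = 3.7833 mm/d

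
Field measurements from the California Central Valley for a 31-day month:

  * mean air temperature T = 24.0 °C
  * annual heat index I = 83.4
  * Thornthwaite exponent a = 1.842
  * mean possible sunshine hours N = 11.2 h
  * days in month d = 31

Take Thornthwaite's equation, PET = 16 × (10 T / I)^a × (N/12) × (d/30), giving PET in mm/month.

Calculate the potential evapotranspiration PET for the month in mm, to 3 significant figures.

10T/I = 10 × 24.0 / 83.4 = 2.8777
(10T/I)^a = 2.8777^1.842 = 7.0075
Uncorrected PET = 16 × 7.0075 = 112.120 mm
Correction = (N/12)(d/30) = (11.2/12)(31/30) = 0.9644
PET = 112.120 × 0.9644 = 108.129 mm/month

108 mm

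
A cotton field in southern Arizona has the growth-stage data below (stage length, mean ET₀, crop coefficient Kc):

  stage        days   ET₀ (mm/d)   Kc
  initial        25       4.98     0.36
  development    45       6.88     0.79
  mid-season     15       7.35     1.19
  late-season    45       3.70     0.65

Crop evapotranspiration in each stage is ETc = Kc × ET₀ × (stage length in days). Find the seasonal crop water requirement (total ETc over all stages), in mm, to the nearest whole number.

529 mm

initial: 0.36 × 4.98 × 25 = 44.82 mm
development: 0.79 × 6.88 × 45 = 244.58 mm
mid-season: 1.19 × 7.35 × 15 = 131.20 mm
late-season: 0.65 × 3.70 × 45 = 108.23 mm
Seasonal total = 528.83 mm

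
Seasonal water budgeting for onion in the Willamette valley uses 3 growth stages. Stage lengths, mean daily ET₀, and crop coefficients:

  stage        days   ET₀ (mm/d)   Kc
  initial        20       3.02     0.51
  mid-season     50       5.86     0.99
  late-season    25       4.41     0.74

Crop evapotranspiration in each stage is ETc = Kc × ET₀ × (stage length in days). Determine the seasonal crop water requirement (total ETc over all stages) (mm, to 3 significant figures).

initial: 0.51 × 3.02 × 20 = 30.80 mm
mid-season: 0.99 × 5.86 × 50 = 290.07 mm
late-season: 0.74 × 4.41 × 25 = 81.59 mm
Seasonal total = 402.46 mm

402 mm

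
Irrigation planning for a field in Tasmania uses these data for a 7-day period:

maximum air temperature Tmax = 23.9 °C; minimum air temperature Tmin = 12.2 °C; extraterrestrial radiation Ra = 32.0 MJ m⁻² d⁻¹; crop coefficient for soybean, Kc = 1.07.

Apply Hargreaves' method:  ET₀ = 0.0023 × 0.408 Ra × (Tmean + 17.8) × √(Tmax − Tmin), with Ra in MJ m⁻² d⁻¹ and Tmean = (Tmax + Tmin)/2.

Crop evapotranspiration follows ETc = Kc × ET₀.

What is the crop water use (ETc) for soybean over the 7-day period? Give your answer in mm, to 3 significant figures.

Tmean = (23.9 + 12.2)/2 = 18.05 °C
0.408 Ra = 0.408 × 32.0 = 13.0560 mm/d equivalent
ET₀ = 0.0023 × 13.0560 × (18.05 + 17.8) × √11.7 = 0.0023 × 13.0560 × 35.85 × 3.4205 = 3.6823 mm/d
ETc = Kc × ET₀ = 1.07 × 3.6823 = 3.9401 mm/d
Over 7 days: 3.9401 × 7 = 27.581 mm

27.6 mm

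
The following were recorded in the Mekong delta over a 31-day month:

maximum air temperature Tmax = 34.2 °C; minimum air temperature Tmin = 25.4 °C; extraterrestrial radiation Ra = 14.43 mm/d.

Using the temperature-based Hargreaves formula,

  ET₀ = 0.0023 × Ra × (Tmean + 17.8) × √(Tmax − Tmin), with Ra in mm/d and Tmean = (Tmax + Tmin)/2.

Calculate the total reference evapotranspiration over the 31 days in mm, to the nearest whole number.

Tmean = (34.2 + 25.4)/2 = 29.80 °C
ET₀ = 0.0023 × 14.43 × (29.80 + 17.8) × √8.8 = 0.0023 × 14.43 × 47.60 × 2.9665 = 4.6865 mm/d
Over 31 days: 4.6865 × 31 = 145.282 mm

145 mm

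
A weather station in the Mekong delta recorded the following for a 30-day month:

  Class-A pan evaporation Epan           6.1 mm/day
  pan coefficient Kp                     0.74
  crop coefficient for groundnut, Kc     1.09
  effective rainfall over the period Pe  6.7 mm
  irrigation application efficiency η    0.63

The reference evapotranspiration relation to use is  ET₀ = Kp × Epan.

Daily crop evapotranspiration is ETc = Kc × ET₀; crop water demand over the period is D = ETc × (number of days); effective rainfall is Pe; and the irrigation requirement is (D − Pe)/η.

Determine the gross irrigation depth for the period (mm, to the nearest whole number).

ET₀ = 0.74 × 6.1 = 4.5140 mm/d
ETc = Kc × ET₀ = 1.09 × 4.5140 = 4.9203 mm/d
Crop demand D = ETc × 30 d = 4.9203 × 30 = 147.609 mm
D − Pe = 147.609 − 6.7 = 140.909 mm
Gross irrigation = 140.909 / 0.63 = 223.665 mm

224 mm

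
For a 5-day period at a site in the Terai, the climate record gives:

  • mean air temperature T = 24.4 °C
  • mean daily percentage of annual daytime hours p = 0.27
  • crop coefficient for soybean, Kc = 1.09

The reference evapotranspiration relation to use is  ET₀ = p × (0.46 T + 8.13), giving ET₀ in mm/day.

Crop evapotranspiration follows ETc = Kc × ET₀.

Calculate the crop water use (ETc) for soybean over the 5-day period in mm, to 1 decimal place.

ET₀ = 0.27 × (0.46 × 24.4 + 8.13) = 0.27 × 19.354 = 5.2256 mm/d
ETc = Kc × ET₀ = 1.09 × 5.2256 = 5.6959 mm/d
Over 5 days: 5.6959 × 5 = 28.480 mm

28.5 mm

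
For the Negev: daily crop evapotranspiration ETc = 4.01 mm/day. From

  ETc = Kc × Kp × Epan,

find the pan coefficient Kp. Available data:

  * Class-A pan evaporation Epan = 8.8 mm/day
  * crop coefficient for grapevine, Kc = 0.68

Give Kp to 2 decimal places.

ETc = Kc × Kp × Epan  ⇒  Kp = ETc / (Kc × Epan)
Kp = 4.01 / (0.68 × 8.8) = 4.01 / 5.984 = 0.6701

0.67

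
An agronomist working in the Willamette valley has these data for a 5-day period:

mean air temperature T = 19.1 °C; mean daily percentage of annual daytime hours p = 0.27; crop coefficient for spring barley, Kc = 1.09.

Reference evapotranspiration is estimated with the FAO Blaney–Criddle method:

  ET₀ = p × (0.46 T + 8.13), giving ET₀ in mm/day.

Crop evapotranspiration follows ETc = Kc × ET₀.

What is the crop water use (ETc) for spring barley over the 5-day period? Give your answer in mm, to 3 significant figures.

ET₀ = 0.27 × (0.46 × 19.1 + 8.13) = 0.27 × 16.916 = 4.5673 mm/d
ETc = Kc × ET₀ = 1.09 × 4.5673 = 4.9784 mm/d
Over 5 days: 4.9784 × 5 = 24.892 mm

24.9 mm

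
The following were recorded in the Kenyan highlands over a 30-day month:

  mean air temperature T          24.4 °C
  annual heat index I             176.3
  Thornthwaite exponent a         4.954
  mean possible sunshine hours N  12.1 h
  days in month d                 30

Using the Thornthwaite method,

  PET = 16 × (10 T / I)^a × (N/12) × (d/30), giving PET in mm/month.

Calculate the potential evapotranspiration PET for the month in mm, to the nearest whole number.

81 mm

10T/I = 10 × 24.4 / 176.3 = 1.3840
(10T/I)^a = 1.3840^4.954 = 5.0025
Uncorrected PET = 16 × 5.0025 = 80.040 mm
Correction = (N/12)(d/30) = (12.1/12)(30/30) = 1.0083
PET = 80.040 × 1.0083 = 80.704 mm/month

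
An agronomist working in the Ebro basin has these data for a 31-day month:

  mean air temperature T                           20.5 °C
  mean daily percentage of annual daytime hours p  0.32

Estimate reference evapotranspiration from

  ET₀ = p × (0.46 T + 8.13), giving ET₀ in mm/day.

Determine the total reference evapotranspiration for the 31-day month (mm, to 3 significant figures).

174 mm

ET₀ = 0.32 × (0.46 × 20.5 + 8.13) = 0.32 × 17.560 = 5.6192 mm/d
Monthly total = 5.6192 × 31 = 174.195 mm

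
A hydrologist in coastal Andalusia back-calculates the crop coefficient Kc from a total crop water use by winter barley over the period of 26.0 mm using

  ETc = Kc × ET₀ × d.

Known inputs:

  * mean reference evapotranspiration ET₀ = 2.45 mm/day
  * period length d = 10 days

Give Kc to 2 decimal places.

ETc = Kc × ET₀ × d  ⇒  Kc = ETc / (ET₀ × d)
Kc = 26.0 / (2.45 × 10) = 26.0 / 24.50 = 1.0612

1.06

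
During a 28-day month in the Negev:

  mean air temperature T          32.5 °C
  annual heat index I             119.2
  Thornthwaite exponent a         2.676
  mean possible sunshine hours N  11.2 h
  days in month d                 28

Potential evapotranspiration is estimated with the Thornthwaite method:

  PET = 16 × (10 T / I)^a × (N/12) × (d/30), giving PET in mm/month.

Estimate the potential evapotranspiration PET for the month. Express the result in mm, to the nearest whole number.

204 mm

10T/I = 10 × 32.5 / 119.2 = 2.7265
(10T/I)^a = 2.7265^2.676 = 14.6447
Uncorrected PET = 16 × 14.6447 = 234.315 mm
Correction = (N/12)(d/30) = (11.2/12)(28/30) = 0.8711
PET = 234.315 × 0.8711 = 204.112 mm/month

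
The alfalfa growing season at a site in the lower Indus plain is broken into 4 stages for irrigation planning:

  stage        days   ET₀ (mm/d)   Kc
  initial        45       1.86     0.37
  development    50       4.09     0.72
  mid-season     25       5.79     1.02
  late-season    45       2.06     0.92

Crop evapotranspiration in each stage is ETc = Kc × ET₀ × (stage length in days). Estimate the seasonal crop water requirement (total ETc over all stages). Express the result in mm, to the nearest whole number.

initial: 0.37 × 1.86 × 45 = 30.97 mm
development: 0.72 × 4.09 × 50 = 147.24 mm
mid-season: 1.02 × 5.79 × 25 = 147.65 mm
late-season: 0.92 × 2.06 × 45 = 85.28 mm
Seasonal total = 411.14 mm

411 mm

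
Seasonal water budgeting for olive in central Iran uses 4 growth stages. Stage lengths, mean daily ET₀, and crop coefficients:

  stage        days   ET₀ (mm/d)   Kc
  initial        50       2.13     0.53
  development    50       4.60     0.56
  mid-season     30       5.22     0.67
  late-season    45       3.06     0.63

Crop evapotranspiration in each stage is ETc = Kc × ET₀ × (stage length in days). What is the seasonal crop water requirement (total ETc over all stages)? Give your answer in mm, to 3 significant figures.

initial: 0.53 × 2.13 × 50 = 56.45 mm
development: 0.56 × 4.60 × 50 = 128.80 mm
mid-season: 0.67 × 5.22 × 30 = 104.92 mm
late-season: 0.63 × 3.06 × 45 = 86.75 mm
Seasonal total = 376.92 mm

377 mm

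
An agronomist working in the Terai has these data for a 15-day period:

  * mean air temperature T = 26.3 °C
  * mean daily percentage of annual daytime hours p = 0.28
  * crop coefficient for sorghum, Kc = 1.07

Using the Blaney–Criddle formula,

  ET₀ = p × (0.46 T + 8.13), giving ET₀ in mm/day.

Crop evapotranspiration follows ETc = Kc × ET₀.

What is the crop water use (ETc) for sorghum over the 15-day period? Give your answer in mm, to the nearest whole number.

91 mm

ET₀ = 0.28 × (0.46 × 26.3 + 8.13) = 0.28 × 20.228 = 5.6638 mm/d
ETc = Kc × ET₀ = 1.07 × 5.6638 = 6.0603 mm/d
Over 15 days: 6.0603 × 15 = 90.905 mm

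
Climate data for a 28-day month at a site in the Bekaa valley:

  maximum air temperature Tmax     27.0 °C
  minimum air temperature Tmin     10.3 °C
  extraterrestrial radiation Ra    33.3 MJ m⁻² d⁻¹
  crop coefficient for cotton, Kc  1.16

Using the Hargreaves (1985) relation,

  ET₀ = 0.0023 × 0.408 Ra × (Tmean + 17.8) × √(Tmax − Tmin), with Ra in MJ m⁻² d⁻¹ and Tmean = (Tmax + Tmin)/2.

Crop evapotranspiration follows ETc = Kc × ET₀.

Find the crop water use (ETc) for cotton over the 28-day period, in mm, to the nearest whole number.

151 mm

Tmean = (27.0 + 10.3)/2 = 18.65 °C
0.408 Ra = 0.408 × 33.3 = 13.5864 mm/d equivalent
ET₀ = 0.0023 × 13.5864 × (18.65 + 17.8) × √16.7 = 0.0023 × 13.5864 × 36.45 × 4.0866 = 4.6547 mm/d
ETc = Kc × ET₀ = 1.16 × 4.6547 = 5.3995 mm/d
Over 28 days: 5.3995 × 28 = 151.186 mm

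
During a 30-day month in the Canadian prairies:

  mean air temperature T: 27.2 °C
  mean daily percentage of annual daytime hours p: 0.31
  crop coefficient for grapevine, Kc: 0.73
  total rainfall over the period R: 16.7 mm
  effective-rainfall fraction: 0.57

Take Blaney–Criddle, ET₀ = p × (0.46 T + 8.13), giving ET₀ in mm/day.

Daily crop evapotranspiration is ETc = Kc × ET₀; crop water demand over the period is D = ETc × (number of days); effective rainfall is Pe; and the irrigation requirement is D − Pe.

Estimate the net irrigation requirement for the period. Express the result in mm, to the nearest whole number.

ET₀ = 0.31 × (0.46 × 27.2 + 8.13) = 0.31 × 20.642 = 6.3990 mm/d
ETc = Kc × ET₀ = 0.73 × 6.3990 = 4.6713 mm/d
Crop demand D = ETc × 30 d = 4.6713 × 30 = 140.139 mm
Pe = 0.57 × 16.7 = 9.519 mm
D − Pe = 140.139 − 9.519 = 130.620 mm

131 mm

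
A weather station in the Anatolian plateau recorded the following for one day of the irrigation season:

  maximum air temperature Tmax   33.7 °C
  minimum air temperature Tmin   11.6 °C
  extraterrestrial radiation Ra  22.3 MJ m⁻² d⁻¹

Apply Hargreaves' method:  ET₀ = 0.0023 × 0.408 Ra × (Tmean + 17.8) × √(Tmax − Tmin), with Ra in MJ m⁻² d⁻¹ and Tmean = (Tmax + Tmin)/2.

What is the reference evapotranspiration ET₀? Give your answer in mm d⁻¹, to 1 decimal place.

Tmean = (33.7 + 11.6)/2 = 22.65 °C
0.408 Ra = 0.408 × 22.3 = 9.0984 mm/d equivalent
ET₀ = 0.0023 × 9.0984 × (22.65 + 17.8) × √22.1 = 0.0023 × 9.0984 × 40.45 × 4.7011 = 3.9793 mm/d

4.0 mm d⁻¹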